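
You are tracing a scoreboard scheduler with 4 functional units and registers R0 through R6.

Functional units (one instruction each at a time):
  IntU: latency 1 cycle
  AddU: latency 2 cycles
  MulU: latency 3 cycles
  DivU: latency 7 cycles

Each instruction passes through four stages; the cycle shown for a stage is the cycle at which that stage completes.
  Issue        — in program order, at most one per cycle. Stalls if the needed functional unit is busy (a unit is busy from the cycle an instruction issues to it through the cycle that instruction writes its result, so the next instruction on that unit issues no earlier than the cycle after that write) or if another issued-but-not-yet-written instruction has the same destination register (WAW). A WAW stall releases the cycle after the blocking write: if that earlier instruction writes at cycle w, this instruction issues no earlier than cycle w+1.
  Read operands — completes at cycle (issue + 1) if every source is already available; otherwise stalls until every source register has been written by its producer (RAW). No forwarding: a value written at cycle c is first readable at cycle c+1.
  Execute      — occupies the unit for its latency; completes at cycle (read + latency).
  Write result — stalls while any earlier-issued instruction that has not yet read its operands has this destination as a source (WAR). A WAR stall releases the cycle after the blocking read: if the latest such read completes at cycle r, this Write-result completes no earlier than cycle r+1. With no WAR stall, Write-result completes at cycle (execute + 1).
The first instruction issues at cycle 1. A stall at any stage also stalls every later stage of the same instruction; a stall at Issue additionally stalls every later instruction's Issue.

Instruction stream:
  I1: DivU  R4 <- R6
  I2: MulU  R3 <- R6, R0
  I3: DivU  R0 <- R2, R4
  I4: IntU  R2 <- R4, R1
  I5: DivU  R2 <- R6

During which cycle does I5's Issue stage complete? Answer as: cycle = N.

[1] issue I1 (DivU)
[2] I1 read-ops, issue I2 (MulU)
[3] I2 read-ops
[6] I2 finished on MulU
[7] I2→R3
[9] I1 finished on DivU
[10] I1→R4
[11] issue I3 (DivU)
[12] I3 read-ops, issue I4 (IntU)
[13] I4 read-ops
[14] I4 finished on IntU
[15] I4→R2
[19] I3 finished on DivU
[20] I3→R0
[21] issue I5 (DivU)
[22] I5 read-ops
[29] I5 finished on DivU
[30] I5→R2

cycle = 21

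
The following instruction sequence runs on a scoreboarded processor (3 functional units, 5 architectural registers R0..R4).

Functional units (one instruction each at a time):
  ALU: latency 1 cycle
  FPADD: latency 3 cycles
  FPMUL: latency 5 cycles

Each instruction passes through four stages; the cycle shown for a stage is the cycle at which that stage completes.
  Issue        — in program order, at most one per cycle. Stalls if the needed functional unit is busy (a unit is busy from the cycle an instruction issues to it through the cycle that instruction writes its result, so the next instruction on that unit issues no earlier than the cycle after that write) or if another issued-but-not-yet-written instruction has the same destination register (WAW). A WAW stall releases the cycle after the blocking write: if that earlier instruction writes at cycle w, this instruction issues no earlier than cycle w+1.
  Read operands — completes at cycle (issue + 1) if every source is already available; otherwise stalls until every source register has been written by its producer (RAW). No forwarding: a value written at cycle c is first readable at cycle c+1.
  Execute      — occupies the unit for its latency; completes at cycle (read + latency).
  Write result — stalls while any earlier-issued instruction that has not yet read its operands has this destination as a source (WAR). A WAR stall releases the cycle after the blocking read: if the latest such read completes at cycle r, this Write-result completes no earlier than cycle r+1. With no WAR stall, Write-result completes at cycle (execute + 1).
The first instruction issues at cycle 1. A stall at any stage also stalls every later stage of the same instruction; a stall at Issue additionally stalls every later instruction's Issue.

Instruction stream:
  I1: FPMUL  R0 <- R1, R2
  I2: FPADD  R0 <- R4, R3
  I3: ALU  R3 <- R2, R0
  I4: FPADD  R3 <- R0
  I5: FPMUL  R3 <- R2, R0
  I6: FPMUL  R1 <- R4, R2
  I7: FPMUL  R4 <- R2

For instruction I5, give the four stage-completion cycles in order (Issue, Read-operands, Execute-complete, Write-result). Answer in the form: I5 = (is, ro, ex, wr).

cycle 1: I1→FPMUL
cycle 2: I1 RO
cycle 7: I1 EX
cycle 8: I1 WR R0
cycle 9: I2→FPADD
cycle 10: I2 RO; I3→ALU
cycle 13: I2 EX
cycle 14: I2 WR R0
cycle 15: I3 RO
cycle 16: I3 EX
cycle 17: I3 WR R3
cycle 18: I4→FPADD
cycle 19: I4 RO
cycle 22: I4 EX
cycle 23: I4 WR R3
cycle 24: I5→FPMUL
cycle 25: I5 RO
cycle 30: I5 EX
cycle 31: I5 WR R3
cycle 32: I6→FPMUL
cycle 33: I6 RO
cycle 38: I6 EX
cycle 39: I6 WR R1
cycle 40: I7→FPMUL
cycle 41: I7 RO
cycle 46: I7 EX
cycle 47: I7 WR R4

I5 = (24, 25, 30, 31)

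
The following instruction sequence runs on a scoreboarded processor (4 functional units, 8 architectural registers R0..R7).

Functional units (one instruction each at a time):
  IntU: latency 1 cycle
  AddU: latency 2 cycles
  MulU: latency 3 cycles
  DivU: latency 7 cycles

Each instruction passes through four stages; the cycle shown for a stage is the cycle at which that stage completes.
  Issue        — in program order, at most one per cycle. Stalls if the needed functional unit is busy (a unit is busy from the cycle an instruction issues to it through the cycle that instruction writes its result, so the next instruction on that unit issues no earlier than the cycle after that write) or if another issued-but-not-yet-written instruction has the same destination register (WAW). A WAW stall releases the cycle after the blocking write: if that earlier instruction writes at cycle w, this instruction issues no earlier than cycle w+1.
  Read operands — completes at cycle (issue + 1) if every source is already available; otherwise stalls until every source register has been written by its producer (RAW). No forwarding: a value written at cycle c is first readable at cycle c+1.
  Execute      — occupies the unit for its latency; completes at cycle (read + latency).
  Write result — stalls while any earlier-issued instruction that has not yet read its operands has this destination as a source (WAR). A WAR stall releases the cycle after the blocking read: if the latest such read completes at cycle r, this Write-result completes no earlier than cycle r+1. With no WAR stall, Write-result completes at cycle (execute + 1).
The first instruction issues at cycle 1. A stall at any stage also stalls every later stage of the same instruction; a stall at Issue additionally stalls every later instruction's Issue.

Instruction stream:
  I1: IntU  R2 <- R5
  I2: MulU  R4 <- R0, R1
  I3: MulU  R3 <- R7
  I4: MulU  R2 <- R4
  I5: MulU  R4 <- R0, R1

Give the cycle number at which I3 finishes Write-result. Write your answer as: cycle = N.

cycle = 13

c1: I1→IntU
c2: I1 RO; I2→MulU
c3: I1 EX; I2 RO
c4: I1 WR R2
c6: I2 EX
c7: I2 WR R4
c8: I3→MulU
c9: I3 RO
c12: I3 EX
c13: I3 WR R3
c14: I4→MulU
c15: I4 RO
c18: I4 EX
c19: I4 WR R2
c20: I5→MulU
c21: I5 RO
c24: I5 EX
c25: I5 WR R4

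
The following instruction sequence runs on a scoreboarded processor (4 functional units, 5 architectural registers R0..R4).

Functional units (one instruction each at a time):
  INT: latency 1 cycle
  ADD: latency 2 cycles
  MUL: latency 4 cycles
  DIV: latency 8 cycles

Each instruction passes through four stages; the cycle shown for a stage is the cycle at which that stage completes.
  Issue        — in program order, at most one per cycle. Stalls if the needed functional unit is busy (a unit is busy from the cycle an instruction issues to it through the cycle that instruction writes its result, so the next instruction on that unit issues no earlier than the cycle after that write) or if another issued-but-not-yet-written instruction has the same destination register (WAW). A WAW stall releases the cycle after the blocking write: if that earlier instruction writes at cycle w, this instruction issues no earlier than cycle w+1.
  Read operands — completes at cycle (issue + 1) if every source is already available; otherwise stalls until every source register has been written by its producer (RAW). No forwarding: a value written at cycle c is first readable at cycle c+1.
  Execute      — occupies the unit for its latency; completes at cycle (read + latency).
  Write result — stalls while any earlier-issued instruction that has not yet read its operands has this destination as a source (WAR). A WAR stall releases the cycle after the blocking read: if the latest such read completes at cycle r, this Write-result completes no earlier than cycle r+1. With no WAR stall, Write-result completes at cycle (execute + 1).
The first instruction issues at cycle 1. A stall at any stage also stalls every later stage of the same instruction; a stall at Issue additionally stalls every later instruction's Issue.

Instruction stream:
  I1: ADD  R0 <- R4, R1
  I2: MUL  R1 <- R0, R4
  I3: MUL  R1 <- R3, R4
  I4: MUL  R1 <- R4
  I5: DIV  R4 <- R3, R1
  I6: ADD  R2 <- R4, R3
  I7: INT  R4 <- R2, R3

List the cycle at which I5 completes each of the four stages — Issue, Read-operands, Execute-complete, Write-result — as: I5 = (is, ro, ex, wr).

I5 = (20, 26, 34, 35)

[1] I1 issues→ADD
[2] I1 reads, I2 issues→MUL
[4] I1 exec-done
[5] I1 writes R0
[6] I2 reads
[10] I2 exec-done
[11] I2 writes R1
[12] I3 issues→MUL
[13] I3 reads
[17] I3 exec-done
[18] I3 writes R1
[19] I4 issues→MUL
[20] I4 reads, I5 issues→DIV
[21] I6 issues→ADD
[24] I4 exec-done
[25] I4 writes R1
[26] I5 reads
[34] I5 exec-done
[35] I5 writes R4
[36] I6 reads, I7 issues→INT
[38] I6 exec-done
[39] I6 writes R2
[40] I7 reads
[41] I7 exec-done
[42] I7 writes R4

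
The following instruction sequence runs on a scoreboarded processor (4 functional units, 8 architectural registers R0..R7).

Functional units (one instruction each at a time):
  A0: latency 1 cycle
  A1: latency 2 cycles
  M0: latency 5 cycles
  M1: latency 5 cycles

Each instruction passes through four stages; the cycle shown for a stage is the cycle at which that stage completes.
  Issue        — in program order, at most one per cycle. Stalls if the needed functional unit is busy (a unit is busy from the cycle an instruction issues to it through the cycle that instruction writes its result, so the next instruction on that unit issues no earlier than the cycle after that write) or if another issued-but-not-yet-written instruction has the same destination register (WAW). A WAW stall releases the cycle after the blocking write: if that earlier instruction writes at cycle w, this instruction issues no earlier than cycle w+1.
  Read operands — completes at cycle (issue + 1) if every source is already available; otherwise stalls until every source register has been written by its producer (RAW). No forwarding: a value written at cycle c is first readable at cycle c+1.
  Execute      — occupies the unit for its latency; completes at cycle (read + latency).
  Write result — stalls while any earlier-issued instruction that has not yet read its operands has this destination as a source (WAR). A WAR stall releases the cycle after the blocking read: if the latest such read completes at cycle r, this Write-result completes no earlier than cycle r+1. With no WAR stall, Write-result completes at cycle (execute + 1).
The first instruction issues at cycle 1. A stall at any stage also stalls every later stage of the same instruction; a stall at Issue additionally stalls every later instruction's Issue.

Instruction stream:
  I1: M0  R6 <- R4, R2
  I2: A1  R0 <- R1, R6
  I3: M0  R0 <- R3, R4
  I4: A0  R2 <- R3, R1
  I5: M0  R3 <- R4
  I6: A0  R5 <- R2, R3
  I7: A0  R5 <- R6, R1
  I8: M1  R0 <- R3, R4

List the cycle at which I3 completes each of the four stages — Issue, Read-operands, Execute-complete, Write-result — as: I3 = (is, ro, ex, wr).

I3 = (13, 14, 19, 20)

[1] I1 issues→M0
[2] I1 reads · I2 issues→A1
[7] I1 exec-done
[8] I1 writes R6
[9] I2 reads
[11] I2 exec-done
[12] I2 writes R0
[13] I3 issues→M0
[14] I3 reads · I4 issues→A0
[15] I4 reads
[16] I4 exec-done
[17] I4 writes R2
[19] I3 exec-done
[20] I3 writes R0
[21] I5 issues→M0
[22] I5 reads · I6 issues→A0
[27] I5 exec-done
[28] I5 writes R3
[29] I6 reads
[30] I6 exec-done
[31] I6 writes R5
[32] I7 issues→A0
[33] I7 reads · I8 issues→M1
[34] I7 exec-done · I8 reads
[35] I7 writes R5
[39] I8 exec-done
[40] I8 writes R0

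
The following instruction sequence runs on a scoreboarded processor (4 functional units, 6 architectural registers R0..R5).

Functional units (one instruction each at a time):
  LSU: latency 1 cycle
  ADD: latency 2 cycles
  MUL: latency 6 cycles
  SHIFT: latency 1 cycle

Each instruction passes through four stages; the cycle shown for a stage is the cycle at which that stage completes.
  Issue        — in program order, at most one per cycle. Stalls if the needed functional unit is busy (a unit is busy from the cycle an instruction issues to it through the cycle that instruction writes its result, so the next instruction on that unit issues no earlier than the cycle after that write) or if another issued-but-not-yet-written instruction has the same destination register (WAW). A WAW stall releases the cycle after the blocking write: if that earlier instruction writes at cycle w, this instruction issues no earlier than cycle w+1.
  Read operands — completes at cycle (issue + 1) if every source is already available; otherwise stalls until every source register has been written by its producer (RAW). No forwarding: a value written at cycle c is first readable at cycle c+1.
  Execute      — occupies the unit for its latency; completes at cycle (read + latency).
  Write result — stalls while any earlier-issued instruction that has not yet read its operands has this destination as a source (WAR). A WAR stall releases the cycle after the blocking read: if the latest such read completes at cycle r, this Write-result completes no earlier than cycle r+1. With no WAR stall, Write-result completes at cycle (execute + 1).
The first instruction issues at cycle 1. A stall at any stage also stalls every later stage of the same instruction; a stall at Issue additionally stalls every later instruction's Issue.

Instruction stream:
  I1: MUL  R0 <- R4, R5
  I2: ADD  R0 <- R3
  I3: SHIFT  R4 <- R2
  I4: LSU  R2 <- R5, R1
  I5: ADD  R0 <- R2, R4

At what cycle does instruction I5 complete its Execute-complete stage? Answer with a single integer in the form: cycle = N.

cycle 1: I1 issues→MUL
cycle 2: I1 reads
cycle 8: I1 exec-done
cycle 9: I1 writes R0
cycle 10: I2 issues→ADD
cycle 11: I2 reads · I3 issues→SHIFT
cycle 12: I3 reads · I4 issues→LSU
cycle 13: I2 exec-done · I3 exec-done · I4 reads
cycle 14: I2 writes R0 · I3 writes R4 · I4 exec-done
cycle 15: I4 writes R2 · I5 issues→ADD
cycle 16: I5 reads
cycle 18: I5 exec-done
cycle 19: I5 writes R0

cycle = 18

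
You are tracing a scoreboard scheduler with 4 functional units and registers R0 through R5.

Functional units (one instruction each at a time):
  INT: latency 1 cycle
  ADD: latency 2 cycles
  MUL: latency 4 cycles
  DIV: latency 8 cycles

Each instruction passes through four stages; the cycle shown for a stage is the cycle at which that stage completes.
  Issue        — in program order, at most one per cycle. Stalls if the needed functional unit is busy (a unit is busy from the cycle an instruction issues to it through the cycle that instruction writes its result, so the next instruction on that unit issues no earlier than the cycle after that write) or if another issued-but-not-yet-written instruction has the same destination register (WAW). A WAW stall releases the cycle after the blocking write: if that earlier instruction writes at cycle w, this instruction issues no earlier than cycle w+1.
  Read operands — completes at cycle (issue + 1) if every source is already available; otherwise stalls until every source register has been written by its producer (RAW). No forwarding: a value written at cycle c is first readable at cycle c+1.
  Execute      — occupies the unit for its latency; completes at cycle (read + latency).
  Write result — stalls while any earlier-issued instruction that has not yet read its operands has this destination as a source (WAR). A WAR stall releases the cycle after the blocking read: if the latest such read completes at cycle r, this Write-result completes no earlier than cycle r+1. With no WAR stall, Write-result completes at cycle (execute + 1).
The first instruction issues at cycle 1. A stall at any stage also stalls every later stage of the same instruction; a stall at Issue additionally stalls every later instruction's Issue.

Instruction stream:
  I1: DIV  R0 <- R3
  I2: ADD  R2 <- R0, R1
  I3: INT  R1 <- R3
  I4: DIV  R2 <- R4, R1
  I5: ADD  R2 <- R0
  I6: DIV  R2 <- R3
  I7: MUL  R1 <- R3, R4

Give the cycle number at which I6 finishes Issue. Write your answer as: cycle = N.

cycle = 32

I1  is:1  ro:2  ex:10  wr:11
I2  is:2  ro:12  ex:14  wr:15  — RAW R0: wait I1 write@11
I3  is:3  ro:4  ex:5  wr:13  — WAR R1: wait I2 read@12
I4  is:16  ro:17  ex:25  wr:26  — WAW R2: wait I2 write@15
I5  is:27  ro:28  ex:30  wr:31  — WAW R2: wait I4 write@26
I6  is:32  ro:33  ex:41  wr:42  — WAW R2: wait I5 write@31
I7  is:33  ro:34  ex:38  wr:39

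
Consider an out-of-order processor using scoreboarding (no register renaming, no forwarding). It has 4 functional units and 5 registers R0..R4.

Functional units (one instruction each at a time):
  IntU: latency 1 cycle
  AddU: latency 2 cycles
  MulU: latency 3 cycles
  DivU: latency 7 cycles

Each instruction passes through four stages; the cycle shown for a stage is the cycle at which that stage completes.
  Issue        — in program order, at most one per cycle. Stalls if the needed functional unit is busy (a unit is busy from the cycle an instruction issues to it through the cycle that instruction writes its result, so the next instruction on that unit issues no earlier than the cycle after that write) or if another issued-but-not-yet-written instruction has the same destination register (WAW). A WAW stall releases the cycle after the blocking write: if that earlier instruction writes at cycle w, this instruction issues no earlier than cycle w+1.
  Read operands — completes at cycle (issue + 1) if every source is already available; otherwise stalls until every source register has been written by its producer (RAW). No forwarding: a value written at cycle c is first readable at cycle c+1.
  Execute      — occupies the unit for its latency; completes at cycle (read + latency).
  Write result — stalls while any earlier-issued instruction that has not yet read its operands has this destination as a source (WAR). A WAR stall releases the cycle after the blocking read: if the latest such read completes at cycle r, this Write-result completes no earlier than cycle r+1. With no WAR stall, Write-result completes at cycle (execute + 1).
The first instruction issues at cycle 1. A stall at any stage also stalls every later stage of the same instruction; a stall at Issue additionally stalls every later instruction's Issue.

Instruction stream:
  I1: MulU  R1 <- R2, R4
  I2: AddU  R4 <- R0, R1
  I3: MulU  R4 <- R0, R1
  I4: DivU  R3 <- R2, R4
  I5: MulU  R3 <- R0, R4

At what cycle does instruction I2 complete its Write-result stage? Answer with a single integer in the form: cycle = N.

cycle = 10

[1] issue I1 (MulU)
[2] I1 read-ops; issue I2 (AddU)
[5] I1 finished on MulU
[6] I1→R1
[7] I2 read-ops
[9] I2 finished on AddU
[10] I2→R4
[11] issue I3 (MulU)
[12] I3 read-ops; issue I4 (DivU)
[15] I3 finished on MulU
[16] I3→R4
[17] I4 read-ops
[24] I4 finished on DivU
[25] I4→R3
[26] issue I5 (MulU)
[27] I5 read-ops
[30] I5 finished on MulU
[31] I5→R3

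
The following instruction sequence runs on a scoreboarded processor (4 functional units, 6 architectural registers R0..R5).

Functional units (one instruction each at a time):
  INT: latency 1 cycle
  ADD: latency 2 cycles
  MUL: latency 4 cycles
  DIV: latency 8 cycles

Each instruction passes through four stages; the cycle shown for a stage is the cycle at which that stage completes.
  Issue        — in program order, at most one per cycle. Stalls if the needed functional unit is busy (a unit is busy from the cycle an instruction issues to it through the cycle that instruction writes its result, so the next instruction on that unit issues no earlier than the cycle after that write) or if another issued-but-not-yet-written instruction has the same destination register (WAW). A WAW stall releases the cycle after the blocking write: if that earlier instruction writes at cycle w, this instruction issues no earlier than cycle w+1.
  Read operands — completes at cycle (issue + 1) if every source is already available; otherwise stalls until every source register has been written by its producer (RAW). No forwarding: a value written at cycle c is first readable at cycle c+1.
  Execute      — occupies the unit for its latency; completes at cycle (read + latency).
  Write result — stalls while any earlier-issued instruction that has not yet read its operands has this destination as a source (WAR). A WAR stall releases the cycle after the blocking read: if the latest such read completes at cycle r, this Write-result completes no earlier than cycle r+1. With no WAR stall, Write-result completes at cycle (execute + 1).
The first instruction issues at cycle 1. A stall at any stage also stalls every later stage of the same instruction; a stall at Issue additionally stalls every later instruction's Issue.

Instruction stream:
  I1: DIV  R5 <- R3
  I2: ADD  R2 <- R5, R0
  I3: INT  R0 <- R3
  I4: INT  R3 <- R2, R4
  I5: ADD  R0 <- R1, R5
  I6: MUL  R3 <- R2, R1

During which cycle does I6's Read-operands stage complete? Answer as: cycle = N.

cycle = 20

t=1  I1 dispatched to DIV
t=2  I1 operands ready | I2 dispatched to ADD
t=3  I3 dispatched to INT
t=4  I3 operands ready
t=5  I3 complete
t=10  I1 complete
t=11  R5←I1
t=12  I2 operands ready
t=13  R0←I3
t=14  I2 complete | I4 dispatched to INT
t=15  R2←I2
t=16  I4 operands ready | I5 dispatched to ADD
t=17  I4 complete | I5 operands ready
t=18  R3←I4
t=19  I5 complete | I6 dispatched to MUL
t=20  R0←I5 | I6 operands ready
t=24  I6 complete
t=25  R3←I6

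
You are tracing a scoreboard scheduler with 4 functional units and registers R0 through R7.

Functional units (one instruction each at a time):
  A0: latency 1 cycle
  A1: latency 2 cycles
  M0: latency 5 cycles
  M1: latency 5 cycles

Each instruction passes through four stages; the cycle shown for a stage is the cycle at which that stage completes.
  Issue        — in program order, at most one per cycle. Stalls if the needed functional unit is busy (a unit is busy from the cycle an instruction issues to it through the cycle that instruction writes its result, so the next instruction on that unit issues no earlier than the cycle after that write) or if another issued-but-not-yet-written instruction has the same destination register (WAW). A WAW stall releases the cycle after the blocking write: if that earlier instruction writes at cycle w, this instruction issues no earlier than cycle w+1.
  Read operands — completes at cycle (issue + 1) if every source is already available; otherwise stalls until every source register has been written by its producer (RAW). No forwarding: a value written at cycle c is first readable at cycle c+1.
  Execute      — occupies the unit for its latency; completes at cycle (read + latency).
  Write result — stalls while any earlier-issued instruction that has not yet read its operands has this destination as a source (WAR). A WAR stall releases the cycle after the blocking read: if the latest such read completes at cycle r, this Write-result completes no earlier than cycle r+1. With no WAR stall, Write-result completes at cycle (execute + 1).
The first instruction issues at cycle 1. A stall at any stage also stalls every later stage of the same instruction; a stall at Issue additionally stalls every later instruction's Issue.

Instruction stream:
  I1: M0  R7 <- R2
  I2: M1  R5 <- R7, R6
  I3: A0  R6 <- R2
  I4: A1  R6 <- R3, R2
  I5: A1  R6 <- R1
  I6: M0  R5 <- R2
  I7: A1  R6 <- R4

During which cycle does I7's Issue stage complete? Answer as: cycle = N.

c1: I1 issues→M0
c2: I1 reads, I2 issues→M1
c3: I3 issues→A0
c4: I3 reads
c5: I3 exec-done
c7: I1 exec-done
c8: I1 writes R7
c9: I2 reads
c10: I3 writes R6
c11: I4 issues→A1
c12: I4 reads
c14: I2 exec-done, I4 exec-done
c15: I2 writes R5, I4 writes R6
c16: I5 issues→A1
c17: I5 reads, I6 issues→M0
c18: I6 reads
c19: I5 exec-done
c20: I5 writes R6
c21: I7 issues→A1
c22: I7 reads
c23: I6 exec-done
c24: I6 writes R5, I7 exec-done
c25: I7 writes R6

cycle = 21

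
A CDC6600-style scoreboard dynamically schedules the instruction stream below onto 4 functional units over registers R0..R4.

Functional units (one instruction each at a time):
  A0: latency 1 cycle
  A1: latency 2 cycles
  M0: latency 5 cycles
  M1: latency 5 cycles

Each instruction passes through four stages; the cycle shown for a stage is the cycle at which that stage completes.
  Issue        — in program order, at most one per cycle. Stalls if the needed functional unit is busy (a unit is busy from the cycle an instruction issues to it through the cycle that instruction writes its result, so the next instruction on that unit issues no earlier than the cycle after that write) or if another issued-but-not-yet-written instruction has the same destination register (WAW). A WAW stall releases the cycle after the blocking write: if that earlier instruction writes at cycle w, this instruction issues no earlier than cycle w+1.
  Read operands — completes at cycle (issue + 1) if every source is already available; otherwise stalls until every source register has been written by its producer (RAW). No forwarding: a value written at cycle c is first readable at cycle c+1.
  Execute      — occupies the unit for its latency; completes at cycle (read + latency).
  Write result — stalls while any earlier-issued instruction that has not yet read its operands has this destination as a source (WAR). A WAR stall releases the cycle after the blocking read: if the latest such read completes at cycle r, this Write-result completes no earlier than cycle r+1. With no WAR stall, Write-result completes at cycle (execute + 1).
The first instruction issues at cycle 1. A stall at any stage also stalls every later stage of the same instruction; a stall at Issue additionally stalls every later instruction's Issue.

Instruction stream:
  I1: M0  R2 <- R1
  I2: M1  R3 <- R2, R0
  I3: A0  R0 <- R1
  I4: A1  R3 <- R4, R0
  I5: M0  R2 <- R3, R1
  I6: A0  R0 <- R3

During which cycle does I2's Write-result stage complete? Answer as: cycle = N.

cycle = 15

[I1] 1/2/7/8
[I2] 2/9/14/15  (RAW R2: wait I1 write@8)
[I3] 3/4/5/10  (WAR R0: wait I2 read@9)
[I4] 16/17/19/20  (WAW R3: wait I2 write@15)
[I5] 17/21/26/27  (RAW R3: wait I4 write@20)
[I6] 18/21/22/23  (RAW R3: wait I4 write@20)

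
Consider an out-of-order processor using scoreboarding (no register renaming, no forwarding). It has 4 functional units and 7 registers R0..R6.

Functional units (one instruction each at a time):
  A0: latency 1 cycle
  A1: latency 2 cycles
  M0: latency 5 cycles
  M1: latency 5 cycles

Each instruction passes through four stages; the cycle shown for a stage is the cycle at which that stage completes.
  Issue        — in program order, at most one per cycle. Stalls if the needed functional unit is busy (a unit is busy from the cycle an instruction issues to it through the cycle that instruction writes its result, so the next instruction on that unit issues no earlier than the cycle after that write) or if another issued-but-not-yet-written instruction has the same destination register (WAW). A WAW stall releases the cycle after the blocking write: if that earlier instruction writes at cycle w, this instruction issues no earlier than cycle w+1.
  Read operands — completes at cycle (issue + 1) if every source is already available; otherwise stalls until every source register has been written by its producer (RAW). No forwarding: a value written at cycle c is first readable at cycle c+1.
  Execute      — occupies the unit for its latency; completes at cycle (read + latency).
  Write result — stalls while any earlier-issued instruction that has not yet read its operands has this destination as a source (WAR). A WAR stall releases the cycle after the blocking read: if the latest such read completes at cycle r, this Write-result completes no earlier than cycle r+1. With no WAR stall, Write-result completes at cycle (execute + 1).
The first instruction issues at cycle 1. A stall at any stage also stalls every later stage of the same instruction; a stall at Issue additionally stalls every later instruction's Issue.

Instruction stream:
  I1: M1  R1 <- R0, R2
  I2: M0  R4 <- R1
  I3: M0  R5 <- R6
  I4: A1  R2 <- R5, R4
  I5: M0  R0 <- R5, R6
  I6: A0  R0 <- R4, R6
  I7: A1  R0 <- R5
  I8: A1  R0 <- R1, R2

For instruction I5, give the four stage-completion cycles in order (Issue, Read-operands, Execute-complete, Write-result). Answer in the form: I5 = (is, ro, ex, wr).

[1] issue I1 (M1)
[2] I1 read-ops; issue I2 (M0)
[7] I1 finished on M1
[8] I1→R1
[9] I2 read-ops
[14] I2 finished on M0
[15] I2→R4
[16] issue I3 (M0)
[17] I3 read-ops; issue I4 (A1)
[22] I3 finished on M0
[23] I3→R5
[24] I4 read-ops; issue I5 (M0)
[25] I5 read-ops
[26] I4 finished on A1
[27] I4→R2
[30] I5 finished on M0
[31] I5→R0
[32] issue I6 (A0)
[33] I6 read-ops
[34] I6 finished on A0
[35] I6→R0
[36] issue I7 (A1)
[37] I7 read-ops
[39] I7 finished on A1
[40] I7→R0
[41] issue I8 (A1)
[42] I8 read-ops
[44] I8 finished on A1
[45] I8→R0

I5 = (24, 25, 30, 31)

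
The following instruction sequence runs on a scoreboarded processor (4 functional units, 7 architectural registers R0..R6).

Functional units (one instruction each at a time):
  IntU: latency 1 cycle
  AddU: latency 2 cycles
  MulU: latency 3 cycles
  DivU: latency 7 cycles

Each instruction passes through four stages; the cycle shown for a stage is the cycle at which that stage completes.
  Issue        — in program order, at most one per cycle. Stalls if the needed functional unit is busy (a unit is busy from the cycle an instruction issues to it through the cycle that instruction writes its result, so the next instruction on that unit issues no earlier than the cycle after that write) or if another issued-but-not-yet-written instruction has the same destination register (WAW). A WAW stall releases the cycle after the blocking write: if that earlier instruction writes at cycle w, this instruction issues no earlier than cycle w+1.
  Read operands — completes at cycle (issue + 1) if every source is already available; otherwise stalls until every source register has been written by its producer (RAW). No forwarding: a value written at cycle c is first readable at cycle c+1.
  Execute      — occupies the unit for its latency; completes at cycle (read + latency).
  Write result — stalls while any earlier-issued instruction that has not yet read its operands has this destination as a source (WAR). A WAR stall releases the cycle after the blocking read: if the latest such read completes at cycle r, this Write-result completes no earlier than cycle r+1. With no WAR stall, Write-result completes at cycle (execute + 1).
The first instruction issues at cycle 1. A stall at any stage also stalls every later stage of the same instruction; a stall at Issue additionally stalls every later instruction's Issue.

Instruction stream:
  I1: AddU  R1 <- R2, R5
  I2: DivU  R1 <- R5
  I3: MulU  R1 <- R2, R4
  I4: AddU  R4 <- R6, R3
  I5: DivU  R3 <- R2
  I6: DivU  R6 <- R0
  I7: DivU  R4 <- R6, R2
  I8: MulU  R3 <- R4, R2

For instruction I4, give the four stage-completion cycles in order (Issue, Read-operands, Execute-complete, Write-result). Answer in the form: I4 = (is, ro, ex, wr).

I1  is:1  ro:2  ex:4  wr:5
I2  is:6  ro:7  ex:14  wr:15  — WAW R1: wait I1 write@5
I3  is:16  ro:17  ex:20  wr:21  — WAW R1: wait I2 write@15
I4  is:17  ro:18  ex:20  wr:21
I5  is:18  ro:19  ex:26  wr:27
I6  is:28  ro:29  ex:36  wr:37  — struct: DivU busy until I5 writes@27
I7  is:38  ro:39  ex:46  wr:47  — struct: DivU busy until I6 writes@37
I8  is:39  ro:48  ex:51  wr:52  — RAW R4: wait I7 write@47

I4 = (17, 18, 20, 21)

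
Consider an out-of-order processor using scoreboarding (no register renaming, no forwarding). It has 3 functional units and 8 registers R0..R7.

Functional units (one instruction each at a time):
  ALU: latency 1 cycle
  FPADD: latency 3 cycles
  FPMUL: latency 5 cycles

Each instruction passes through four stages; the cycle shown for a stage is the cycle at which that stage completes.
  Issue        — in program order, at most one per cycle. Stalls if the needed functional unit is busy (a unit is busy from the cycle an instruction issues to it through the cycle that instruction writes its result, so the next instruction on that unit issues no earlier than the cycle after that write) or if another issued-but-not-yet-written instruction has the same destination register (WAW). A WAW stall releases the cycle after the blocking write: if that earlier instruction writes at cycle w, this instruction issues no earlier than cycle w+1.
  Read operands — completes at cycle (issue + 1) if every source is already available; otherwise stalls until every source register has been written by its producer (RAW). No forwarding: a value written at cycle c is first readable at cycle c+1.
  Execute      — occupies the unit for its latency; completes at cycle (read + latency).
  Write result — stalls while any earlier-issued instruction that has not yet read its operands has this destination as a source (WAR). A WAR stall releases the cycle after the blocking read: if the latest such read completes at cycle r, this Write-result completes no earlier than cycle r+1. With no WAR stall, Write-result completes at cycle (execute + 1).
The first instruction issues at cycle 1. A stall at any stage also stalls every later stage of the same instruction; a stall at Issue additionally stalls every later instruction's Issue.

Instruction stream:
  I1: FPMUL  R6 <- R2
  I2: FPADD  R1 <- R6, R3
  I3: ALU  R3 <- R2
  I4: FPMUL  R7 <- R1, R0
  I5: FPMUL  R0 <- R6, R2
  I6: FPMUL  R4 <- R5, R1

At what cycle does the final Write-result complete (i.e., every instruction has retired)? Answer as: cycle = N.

cycle = 36

c1: I1 issues→FPMUL
c2: I1 reads · I2 issues→FPADD
c3: I3 issues→ALU
c4: I3 reads
c5: I3 exec-done
c7: I1 exec-done
c8: I1 writes R6
c9: I2 reads · I4 issues→FPMUL
c10: I3 writes R3
c12: I2 exec-done
c13: I2 writes R1
c14: I4 reads
c19: I4 exec-done
c20: I4 writes R7
c21: I5 issues→FPMUL
c22: I5 reads
c27: I5 exec-done
c28: I5 writes R0
c29: I6 issues→FPMUL
c30: I6 reads
c35: I6 exec-done
c36: I6 writes R4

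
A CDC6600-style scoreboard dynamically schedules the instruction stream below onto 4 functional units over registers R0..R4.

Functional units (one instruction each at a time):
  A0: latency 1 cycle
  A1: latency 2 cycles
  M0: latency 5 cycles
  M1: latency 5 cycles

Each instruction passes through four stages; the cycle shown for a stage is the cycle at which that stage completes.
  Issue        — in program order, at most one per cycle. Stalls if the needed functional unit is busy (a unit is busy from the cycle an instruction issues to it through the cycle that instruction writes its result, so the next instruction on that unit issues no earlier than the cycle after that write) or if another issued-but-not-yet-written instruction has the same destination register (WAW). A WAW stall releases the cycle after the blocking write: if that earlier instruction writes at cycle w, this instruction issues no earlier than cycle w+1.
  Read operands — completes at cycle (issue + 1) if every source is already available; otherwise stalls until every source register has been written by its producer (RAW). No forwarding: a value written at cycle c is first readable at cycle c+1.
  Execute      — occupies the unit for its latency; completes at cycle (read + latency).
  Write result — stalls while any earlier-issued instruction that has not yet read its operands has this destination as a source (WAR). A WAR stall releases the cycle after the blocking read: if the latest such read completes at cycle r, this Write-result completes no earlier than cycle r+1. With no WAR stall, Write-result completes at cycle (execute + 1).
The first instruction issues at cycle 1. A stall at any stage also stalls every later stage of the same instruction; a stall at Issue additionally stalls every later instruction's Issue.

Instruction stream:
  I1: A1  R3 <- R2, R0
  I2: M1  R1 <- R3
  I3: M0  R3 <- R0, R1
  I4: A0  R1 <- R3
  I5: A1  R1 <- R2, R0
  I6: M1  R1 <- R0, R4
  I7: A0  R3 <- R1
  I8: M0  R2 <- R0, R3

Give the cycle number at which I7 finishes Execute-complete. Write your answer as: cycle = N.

cycle = 37

[1] I1→A1
[2] I1 RO; I2→M1
[4] I1 EX
[5] I1 WR R3
[6] I2 RO; I3→M0
[11] I2 EX
[12] I2 WR R1
[13] I3 RO; I4→A0
[18] I3 EX
[19] I3 WR R3
[20] I4 RO
[21] I4 EX
[22] I4 WR R1
[23] I5→A1
[24] I5 RO
[26] I5 EX
[27] I5 WR R1
[28] I6→M1
[29] I6 RO; I7→A0
[30] I8→M0
[34] I6 EX
[35] I6 WR R1
[36] I7 RO
[37] I7 EX
[38] I7 WR R3
[39] I8 RO
[44] I8 EX
[45] I8 WR R2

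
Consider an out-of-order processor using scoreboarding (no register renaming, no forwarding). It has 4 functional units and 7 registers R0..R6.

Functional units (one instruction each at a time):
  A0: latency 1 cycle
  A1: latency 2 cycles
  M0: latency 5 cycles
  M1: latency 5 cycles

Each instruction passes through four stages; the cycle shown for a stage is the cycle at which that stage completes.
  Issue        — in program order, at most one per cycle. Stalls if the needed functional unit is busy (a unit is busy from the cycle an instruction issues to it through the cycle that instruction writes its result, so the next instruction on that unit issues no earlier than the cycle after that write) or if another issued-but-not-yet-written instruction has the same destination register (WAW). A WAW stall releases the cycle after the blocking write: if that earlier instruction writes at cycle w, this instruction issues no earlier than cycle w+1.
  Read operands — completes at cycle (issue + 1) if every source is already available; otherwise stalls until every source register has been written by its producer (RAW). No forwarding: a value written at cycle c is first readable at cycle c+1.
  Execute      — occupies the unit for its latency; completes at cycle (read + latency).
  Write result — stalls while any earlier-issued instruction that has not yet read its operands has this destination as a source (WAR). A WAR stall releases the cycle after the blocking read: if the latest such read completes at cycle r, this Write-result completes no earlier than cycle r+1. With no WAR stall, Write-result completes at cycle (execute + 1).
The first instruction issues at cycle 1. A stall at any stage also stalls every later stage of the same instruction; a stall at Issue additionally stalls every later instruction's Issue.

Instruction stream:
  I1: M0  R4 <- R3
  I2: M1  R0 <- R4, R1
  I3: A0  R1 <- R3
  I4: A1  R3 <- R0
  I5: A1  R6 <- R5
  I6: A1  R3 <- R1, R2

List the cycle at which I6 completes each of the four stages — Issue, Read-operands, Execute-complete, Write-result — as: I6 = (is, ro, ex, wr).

I6 = (25, 26, 28, 29)

t=1  I1→M0
t=2  I1 RO | I2→M1
t=3  I3→A0
t=4  I3 RO | I4→A1
t=5  I3 EX
t=7  I1 EX
t=8  I1 WR R4
t=9  I2 RO
t=10  I3 WR R1
t=14  I2 EX
t=15  I2 WR R0
t=16  I4 RO
t=18  I4 EX
t=19  I4 WR R3
t=20  I5→A1
t=21  I5 RO
t=23  I5 EX
t=24  I5 WR R6
t=25  I6→A1
t=26  I6 RO
t=28  I6 EX
t=29  I6 WR R3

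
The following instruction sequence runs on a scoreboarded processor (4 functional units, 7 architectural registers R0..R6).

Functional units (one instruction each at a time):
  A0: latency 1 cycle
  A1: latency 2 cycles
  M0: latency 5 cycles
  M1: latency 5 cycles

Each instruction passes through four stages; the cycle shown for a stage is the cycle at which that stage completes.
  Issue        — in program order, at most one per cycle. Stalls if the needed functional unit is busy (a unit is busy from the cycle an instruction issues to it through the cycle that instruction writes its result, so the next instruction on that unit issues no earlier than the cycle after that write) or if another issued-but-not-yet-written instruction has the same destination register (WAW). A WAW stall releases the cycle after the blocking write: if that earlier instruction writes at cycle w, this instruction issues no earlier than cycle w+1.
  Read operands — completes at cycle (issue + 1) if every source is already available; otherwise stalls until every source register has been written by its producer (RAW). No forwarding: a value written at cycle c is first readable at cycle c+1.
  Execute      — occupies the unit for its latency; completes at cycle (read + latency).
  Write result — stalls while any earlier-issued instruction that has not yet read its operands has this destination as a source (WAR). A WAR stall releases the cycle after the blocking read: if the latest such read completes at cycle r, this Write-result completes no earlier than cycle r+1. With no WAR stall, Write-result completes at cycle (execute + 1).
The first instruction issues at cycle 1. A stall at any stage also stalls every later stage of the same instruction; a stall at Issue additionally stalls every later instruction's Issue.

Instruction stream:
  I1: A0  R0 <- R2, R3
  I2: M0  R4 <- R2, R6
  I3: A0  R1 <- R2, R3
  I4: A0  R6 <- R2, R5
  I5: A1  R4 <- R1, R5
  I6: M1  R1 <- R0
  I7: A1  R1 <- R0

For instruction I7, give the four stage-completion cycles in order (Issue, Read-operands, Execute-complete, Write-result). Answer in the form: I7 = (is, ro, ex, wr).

I1: IS=1 RO=2 EX=3 WR=4
I2: IS=2 RO=3 EX=8 WR=9
I3: IS=5 RO=6 EX=7 WR=8  [struct: A0 busy until I1 writes@4]
I4: IS=9 RO=10 EX=11 WR=12  [struct: A0 busy until I3 writes@8]
I5: IS=10 RO=11 EX=13 WR=14
I6: IS=11 RO=12 EX=17 WR=18
I7: IS=19 RO=20 EX=22 WR=23  [WAW R1: wait I6 write@18]

I7 = (19, 20, 22, 23)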